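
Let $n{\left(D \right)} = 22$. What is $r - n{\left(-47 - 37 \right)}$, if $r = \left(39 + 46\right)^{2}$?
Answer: $7203$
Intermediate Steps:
$r = 7225$ ($r = 85^{2} = 7225$)
$r - n{\left(-47 - 37 \right)} = 7225 - 22 = 7203$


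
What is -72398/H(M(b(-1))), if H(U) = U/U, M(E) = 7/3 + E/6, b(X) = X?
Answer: -72398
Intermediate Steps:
M(E) = 7/3 + E/6 (M(E) = 7*(1/3) + E*(1/6) = 7/3 + E/6)
H(U) = 1
-72398/H(M(b(-1))) = -72398/1 = -72398*1 = -72398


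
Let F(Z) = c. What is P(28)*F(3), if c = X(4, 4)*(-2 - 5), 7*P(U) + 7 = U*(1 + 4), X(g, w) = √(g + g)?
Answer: -266*√2 ≈ -376.18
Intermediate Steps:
X(g, w) = √2*√g (X(g, w) = √(2*g) = √2*√g)
P(U) = -1 + 5*U/7 (P(U) = -1 + (U*(1 + 4))/7 = -1 + (U*5)/7 = -1 + (5*U)/7 = -1 + 5*U/7)
c = -14*√2 (c = (√2*√4)*(-2 - 5) = (√2*2)*(-7) = (2*√2)*(-7) = -14*√2 ≈ -19.799)
F(Z) = -14*√2
P(28)*F(3) = (-1 + (5/7)*28)*(-14*√2) = (-1 + 20)*(-14*√2) = 19*(-14*√2) = -266*√2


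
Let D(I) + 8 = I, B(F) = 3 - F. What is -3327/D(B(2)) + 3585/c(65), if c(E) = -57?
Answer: 54848/133 ≈ 412.39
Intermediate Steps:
D(I) = -8 + I
-3327/D(B(2)) + 3585/c(65) = -3327/(-8 + (3 - 1*2)) + 3585/(-57) = -3327/(-8 + (3 - 2)) + 3585*(-1/57) = -3327/(-8 + 1) - 1195/19 = -3327/(-7) - 1195/19 = -3327*(-⅐) - 1195/19 = 3327/7 - 1195/19 = 54848/133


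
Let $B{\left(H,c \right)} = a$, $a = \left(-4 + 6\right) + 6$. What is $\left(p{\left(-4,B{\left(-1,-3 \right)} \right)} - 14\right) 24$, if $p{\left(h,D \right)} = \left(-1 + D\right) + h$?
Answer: $-264$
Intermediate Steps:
$a = 8$ ($a = 2 + 6 = 8$)
$B{\left(H,c \right)} = 8$
$p{\left(h,D \right)} = -1 + D + h$
$\left(p{\left(-4,B{\left(-1,-3 \right)} \right)} - 14\right) 24 = \left(\left(-1 + 8 - 4\right) - 14\right) 24 = \left(3 - 14\right) 24 = \left(-11\right) 24 = -264$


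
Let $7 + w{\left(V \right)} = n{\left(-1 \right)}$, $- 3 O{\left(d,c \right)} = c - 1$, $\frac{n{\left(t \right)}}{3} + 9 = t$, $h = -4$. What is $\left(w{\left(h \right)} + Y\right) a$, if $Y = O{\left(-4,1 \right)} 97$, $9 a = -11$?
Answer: $\frac{407}{9} \approx 45.222$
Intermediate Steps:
$n{\left(t \right)} = -27 + 3 t$
$a = - \frac{11}{9}$ ($a = \frac{1}{9} \left(-11\right) = - \frac{11}{9} \approx -1.2222$)
$O{\left(d,c \right)} = \frac{1}{3} - \frac{c}{3}$ ($O{\left(d,c \right)} = - \frac{c - 1}{3} = - \frac{-1 + c}{3} = \frac{1}{3} - \frac{c}{3}$)
$Y = 0$ ($Y = \left(\frac{1}{3} - \frac{1}{3}\right) 97 = 0 \cdot 97 = 0$)
$w{\left(V \right)} = -37$ ($w{\left(V \right)} = -7 + \left(-27 + 3 \left(-1\right)\right) = -7 - 30 = -37$)
$\left(w{\left(h \right)} + Y\right) a = \left(-37 + 0\right) \left(- \frac{11}{9}\right) = \left(-37\right) \left(- \frac{11}{9}\right) = \frac{407}{9}$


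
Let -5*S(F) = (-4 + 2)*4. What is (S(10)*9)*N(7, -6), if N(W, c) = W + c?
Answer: 72/5 ≈ 14.400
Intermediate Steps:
S(F) = 8/5 (S(F) = -(-4 + 2)*4/5 = -(-2)*4/5 = -1/5*(-8) = 8/5)
(S(10)*9)*N(7, -6) = ((8/5)*9)*(7 - 6) = (72/5)*1 = 72/5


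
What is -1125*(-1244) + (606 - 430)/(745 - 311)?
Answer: 303691588/217 ≈ 1.3995e+6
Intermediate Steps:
-1125*(-1244) + (606 - 430)/(745 - 311) = 1399500 + 176/434 = 1399500 + 176*(1/434) = 1399500 + 88/217 = 303691588/217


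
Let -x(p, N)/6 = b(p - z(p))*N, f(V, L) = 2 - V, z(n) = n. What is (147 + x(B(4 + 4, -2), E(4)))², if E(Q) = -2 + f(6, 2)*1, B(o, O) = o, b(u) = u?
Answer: 21609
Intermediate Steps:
E(Q) = -6 (E(Q) = -2 + (2 - 1*6)*1 = -2 + (2 - 6)*1 = -2 - 4*1 = -2 - 4 = -6)
x(p, N) = 0 (x(p, N) = -6*(p - p)*N = -0*N = -6*0 = 0)
(147 + x(B(4 + 4, -2), E(4)))² = (147 + 0)² = 147² = 21609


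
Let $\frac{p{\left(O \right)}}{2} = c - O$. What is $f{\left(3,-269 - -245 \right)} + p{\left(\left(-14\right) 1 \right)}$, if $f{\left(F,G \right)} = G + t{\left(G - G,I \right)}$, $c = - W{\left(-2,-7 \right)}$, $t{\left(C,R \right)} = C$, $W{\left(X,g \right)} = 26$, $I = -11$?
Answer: $-48$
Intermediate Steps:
$c = -26$ ($c = \left(-1\right) 26 = -26$)
$f{\left(F,G \right)} = G$ ($f{\left(F,G \right)} = G + \left(G - G\right) = G + 0 = G$)
$p{\left(O \right)} = -52 - 2 O$ ($p{\left(O \right)} = 2 \left(-26 - O\right) = -52 - 2 O$)
$f{\left(3,-269 - -245 \right)} + p{\left(\left(-14\right) 1 \right)} = \left(-269 - -245\right) - \left(52 + 2 \left(\left(-14\right) 1\right)\right) = \left(-269 + 245\right) - 24 = -24 + \left(-52 + 28\right) = -24 - 24 = -48$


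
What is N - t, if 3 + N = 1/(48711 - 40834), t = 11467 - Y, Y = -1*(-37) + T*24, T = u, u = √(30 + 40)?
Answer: -90057740/7877 + 24*√70 ≈ -11232.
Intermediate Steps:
u = √70 ≈ 8.3666
T = √70 ≈ 8.3666
Y = 37 + 24*√70 (Y = -1*(-37) + √70*24 = 37 + 24*√70 ≈ 237.80)
t = 11430 - 24*√70 (t = 11467 - (37 + 24*√70) = 11467 + (-37 - 24*√70) = 11430 - 24*√70 ≈ 11229.)
N = -23630/7877 (N = -3 + 1/(48711 - 40834) = -3 + 1/7877 = -23630/7877 ≈ -2.9999)
N - t = -23630/7877 - (11430 - 24*√70) = -23630/7877 + (-11430 + 24*√70) = -90057740/7877 + 24*√70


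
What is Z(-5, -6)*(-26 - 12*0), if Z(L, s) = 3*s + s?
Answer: 624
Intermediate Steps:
Z(L, s) = 4*s
Z(-5, -6)*(-26 - 12*0) = (4*(-6))*(-26 - 12*0) = -24*(-26 + 0) = -24*(-26) = 624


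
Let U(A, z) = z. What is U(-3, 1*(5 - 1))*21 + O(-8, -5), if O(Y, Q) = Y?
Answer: 76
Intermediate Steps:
U(-3, 1*(5 - 1))*21 + O(-8, -5) = (1*(5 - 1))*21 - 8 = (1*4)*21 - 8 = 4*21 - 8 = 84 - 8 = 76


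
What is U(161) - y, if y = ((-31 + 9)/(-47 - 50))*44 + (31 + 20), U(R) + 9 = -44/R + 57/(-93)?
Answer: -34307939/484127 ≈ -70.866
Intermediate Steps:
U(R) = -298/31 - 44/R (U(R) = -9 + (-44/R + 57/(-93)) = -9 + (-44/R + 57*(-1/93)) = -9 + (-44/R - 19/31) = -9 + (-19/31 - 44/R) = -298/31 - 44/R)
y = 5915/97 (y = -22/(-97)*44 + 51 = -22*(-1/97)*44 + 51 = (22/97)*44 + 51 = 968/97 + 51 = 5915/97 ≈ 60.979)
U(161) - y = (-298/31 - 44/161) - 1*5915/97 = (-298/31 - 44*1/161) - 5915/97 = (-298/31 - 44/161) - 5915/97 = -49342/4991 - 5915/97 = -34307939/484127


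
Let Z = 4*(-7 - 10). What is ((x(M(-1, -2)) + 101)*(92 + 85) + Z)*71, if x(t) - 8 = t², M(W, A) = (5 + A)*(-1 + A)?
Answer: 2382902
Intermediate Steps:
M(W, A) = (-1 + A)*(5 + A)
x(t) = 8 + t²
Z = -68 (Z = 4*(-17) = -68)
((x(M(-1, -2)) + 101)*(92 + 85) + Z)*71 = (((8 + (-5 + (-2)² + 4*(-2))²) + 101)*(92 + 85) - 68)*71 = (((8 + (-5 + 4 - 8)²) + 101)*177 - 68)*71 = (((8 + (-9)²) + 101)*177 - 68)*71 = (((8 + 81) + 101)*177 - 68)*71 = ((89 + 101)*177 - 68)*71 = (190*177 - 68)*71 = (33630 - 68)*71 = 33562*71 = 2382902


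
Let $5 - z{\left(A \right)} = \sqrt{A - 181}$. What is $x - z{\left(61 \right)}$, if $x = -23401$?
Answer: $-23406 + 2 i \sqrt{30} \approx -23406.0 + 10.954 i$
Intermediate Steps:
$z{\left(A \right)} = 5 - \sqrt{-181 + A}$ ($z{\left(A \right)} = 5 - \sqrt{A - 181} = 5 - \sqrt{-181 + A}$)
$x - z{\left(61 \right)} = -23401 - \left(5 - \sqrt{-181 + 61}\right) = -23401 - \left(5 - \sqrt{-120}\right) = -23401 - \left(5 - 2 i \sqrt{30}\right) = -23406 + 2 i \sqrt{30}$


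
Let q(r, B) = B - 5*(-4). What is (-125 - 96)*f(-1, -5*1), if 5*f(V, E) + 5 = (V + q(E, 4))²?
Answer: -115804/5 ≈ -23161.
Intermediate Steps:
q(r, B) = 20 + B (q(r, B) = B + 20 = 20 + B)
f(V, E) = -1 + (24 + V)²/5 (f(V, E) = -1 + (V + (20 + 4))²/5 = -1 + (V + 24)²/5 = -1 + (24 + V)²/5)
(-125 - 96)*f(-1, -5*1) = (-125 - 96)*(-1 + (24 - 1)²/5) = -221*(-1 + (⅕)*23²) = -221*(-1 + (⅕)*529) = -221*(-1 + 529/5) = -221*524/5 = -115804/5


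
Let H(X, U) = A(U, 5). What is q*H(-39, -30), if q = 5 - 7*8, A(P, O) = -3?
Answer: 153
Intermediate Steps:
H(X, U) = -3
q = -51 (q = 5 - 56 = -51)
q*H(-39, -30) = -51*(-3) = 153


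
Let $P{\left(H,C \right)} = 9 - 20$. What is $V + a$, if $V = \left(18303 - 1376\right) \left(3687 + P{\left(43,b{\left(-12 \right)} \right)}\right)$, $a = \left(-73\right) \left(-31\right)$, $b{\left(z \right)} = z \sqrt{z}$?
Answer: $62225915$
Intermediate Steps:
$b{\left(z \right)} = z^{\frac{3}{2}}$
$P{\left(H,C \right)} = -11$
$a = 2263$
$V = 62223652$ ($V = \left(18303 - 1376\right) \left(3687 - 11\right) = 16927 \cdot 3676 = 62223652$)
$V + a = 62223652 + 2263 = 62225915$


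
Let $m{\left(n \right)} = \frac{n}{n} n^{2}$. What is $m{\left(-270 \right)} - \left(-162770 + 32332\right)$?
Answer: $203338$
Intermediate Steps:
$m{\left(n \right)} = n^{2}$ ($m{\left(n \right)} = 1 n^{2} = n^{2}$)
$m{\left(-270 \right)} - \left(-162770 + 32332\right) = \left(-270\right)^{2} - \left(-162770 + 32332\right) = 72900 - -130438 = 72900 + 130438 = 203338$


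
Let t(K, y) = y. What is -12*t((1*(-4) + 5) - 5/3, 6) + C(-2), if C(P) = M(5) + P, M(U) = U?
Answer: -69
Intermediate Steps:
C(P) = 5 + P
-12*t((1*(-4) + 5) - 5/3, 6) + C(-2) = -12*6 + (5 - 2) = -72 + 3 = -69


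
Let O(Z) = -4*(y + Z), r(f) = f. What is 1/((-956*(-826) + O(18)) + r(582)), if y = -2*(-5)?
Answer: 1/790126 ≈ 1.2656e-6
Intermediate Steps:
y = 10
O(Z) = -40 - 4*Z (O(Z) = -4*(10 + Z) = -40 - 4*Z)
1/((-956*(-826) + O(18)) + r(582)) = 1/((-956*(-826) + (-40 - 4*18)) + 582) = 1/((789656 + (-40 - 72)) + 582) = 1/((789656 - 112) + 582) = 1/(789544 + 582) = 1/790126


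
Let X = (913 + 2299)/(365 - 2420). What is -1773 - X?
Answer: -3640303/2055 ≈ -1771.4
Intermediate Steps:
X = -3212/2055 (X = 3212/(-2055) = 3212*(-1/2055) = -3212/2055 ≈ -1.5630)
-1773 - X = -1773 - 1*(-3212/2055) = -1773 + 3212/2055 = -3640303/2055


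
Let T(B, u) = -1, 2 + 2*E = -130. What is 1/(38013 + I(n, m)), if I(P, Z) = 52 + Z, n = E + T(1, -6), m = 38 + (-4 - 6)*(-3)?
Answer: 1/38133 ≈ 2.6224e-5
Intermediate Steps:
E = -66 (E = -1 + (1/2)*(-130) = -1 - 65 = -66)
m = 68 (m = 38 - 10*(-3) = 38 + 30 = 68)
n = -67 (n = -66 - 1 = -67)
1/(38013 + I(n, m)) = 1/(38013 + (52 + 68)) = 1/(38013 + 120) = 1/38133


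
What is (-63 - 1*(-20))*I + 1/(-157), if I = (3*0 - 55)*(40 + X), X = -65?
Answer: -9282626/157 ≈ -59125.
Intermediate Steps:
I = 1375 (I = (3*0 - 55)*(40 - 65) = (0 - 55)*(-25) = -55*(-25) = 1375)
(-63 - 1*(-20))*I + 1/(-157) = (-63 - 1*(-20))*1375 + 1/(-157) = (-63 + 20)*1375 - 1/157 = -43*1375 - 1/157 = -59125 - 1/157 = -9282626/157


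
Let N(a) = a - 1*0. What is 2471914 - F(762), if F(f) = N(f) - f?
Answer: 2471914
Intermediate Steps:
N(a) = a (N(a) = a + 0 = a)
F(f) = 0 (F(f) = f - f = 0)
2471914 - F(762) = 2471914 - 1*0 = 2471914 + 0 = 2471914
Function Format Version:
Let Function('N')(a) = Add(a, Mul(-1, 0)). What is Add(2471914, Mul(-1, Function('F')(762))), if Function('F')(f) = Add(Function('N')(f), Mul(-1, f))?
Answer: 2471914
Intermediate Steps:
Function('N')(a) = a (Function('N')(a) = Add(a, 0) = a)
Function('F')(f) = 0 (Function('F')(f) = Add(f, Mul(-1, f)) = 0)
Add(2471914, Mul(-1, Function('F')(762))) = Add(2471914, Mul(-1, 0)) = Add(2471914, 0) = 2471914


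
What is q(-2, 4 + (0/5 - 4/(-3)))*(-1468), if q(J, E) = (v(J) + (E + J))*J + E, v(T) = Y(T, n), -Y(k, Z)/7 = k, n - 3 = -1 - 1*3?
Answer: 129184/3 ≈ 43061.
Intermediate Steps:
n = -1 (n = 3 + (-1 - 1*3) = 3 + (-1 - 3) = 3 - 4 = -1)
Y(k, Z) = -7*k
v(T) = -7*T
q(J, E) = E + J*(E - 6*J) (q(J, E) = (-7*J + (E + J))*J + E = (E - 6*J)*J + E = J*(E - 6*J) + E = E + J*(E - 6*J))
q(-2, 4 + (0/5 - 4/(-3)))*(-1468) = ((4 + (0/5 - 4/(-3))) - 6*(-2)² + (4 + (0/5 - 4/(-3)))*(-2))*(-1468) = ((4 + (0*(⅕) - 4*(-⅓))) - 6*4 + (4 + (0*(⅕) - 4*(-⅓)))*(-2))*(-1468) = ((4 + (0 + 4/3)) - 24 + (4 + (0 + 4/3))*(-2))*(-1468) = ((4 + 4/3) - 24 + (4 + 4/3)*(-2))*(-1468) = (16/3 - 24 + (16/3)*(-2))*(-1468) = (16/3 - 24 - 32/3)*(-1468) = -88/3*(-1468) = 129184/3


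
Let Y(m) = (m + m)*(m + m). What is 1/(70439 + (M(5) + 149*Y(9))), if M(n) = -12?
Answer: 1/118703 ≈ 8.4244e-6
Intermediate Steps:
Y(m) = 4*m**2 (Y(m) = (2*m)*(2*m) = 4*m**2)
1/(70439 + (M(5) + 149*Y(9))) = 1/(70439 + (-12 + 149*(4*9**2))) = 1/(70439 + (-12 + 149*(4*81))) = 1/(70439 + (-12 + 149*324)) = 1/(70439 + (-12 + 48276)) = 1/(70439 + 48264) = 1/118703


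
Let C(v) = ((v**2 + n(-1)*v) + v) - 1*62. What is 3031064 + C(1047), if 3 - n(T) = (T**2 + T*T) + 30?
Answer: 4097895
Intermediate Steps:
n(T) = -27 - 2*T**2 (n(T) = 3 - ((T**2 + T*T) + 30) = 3 - ((T**2 + T**2) + 30) = 3 - (2*T**2 + 30) = 3 - (30 + 2*T**2) = 3 + (-30 - 2*T**2) = -27 - 2*T**2)
C(v) = -62 + v**2 - 28*v (C(v) = ((v**2 + (-27 - 2*(-1)**2)*v) + v) - 1*62 = ((v**2 + (-27 - 2*1)*v) + v) - 62 = ((v**2 + (-27 - 2)*v) + v) - 62 = ((v**2 - 29*v) + v) - 62 = (v**2 - 28*v) - 62 = -62 + v**2 - 28*v)
3031064 + C(1047) = 3031064 + (-62 + 1047**2 - 28*1047) = 3031064 + (-62 + 1096209 - 29316) = 3031064 + 1066831 = 4097895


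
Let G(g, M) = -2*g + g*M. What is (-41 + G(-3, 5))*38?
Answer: -1900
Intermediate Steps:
G(g, M) = -2*g + M*g
(-41 + G(-3, 5))*38 = (-41 - 3*(-2 + 5))*38 = (-41 - 3*3)*38 = (-41 - 9)*38 = -50*38 = -1900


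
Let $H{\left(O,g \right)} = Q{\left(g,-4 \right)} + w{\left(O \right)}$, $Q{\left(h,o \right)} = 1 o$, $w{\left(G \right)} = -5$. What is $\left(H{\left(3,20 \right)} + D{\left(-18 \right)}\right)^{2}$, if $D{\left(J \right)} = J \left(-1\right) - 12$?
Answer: $9$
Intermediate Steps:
$Q{\left(h,o \right)} = o$
$H{\left(O,g \right)} = -9$ ($H{\left(O,g \right)} = -4 - 5 = -9$)
$D{\left(J \right)} = -12 - J$ ($D{\left(J \right)} = - J - 12 = -12 - J$)
$\left(H{\left(3,20 \right)} + D{\left(-18 \right)}\right)^{2} = \left(-9 - -6\right)^{2} = \left(-9 + \left(-12 + 18\right)\right)^{2} = \left(-9 + 6\right)^{2} = \left(-3\right)^{2} = 9$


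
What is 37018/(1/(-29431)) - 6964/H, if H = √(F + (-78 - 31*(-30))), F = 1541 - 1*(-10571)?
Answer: -1089476758 - 3482*√3241/3241 ≈ -1.0895e+9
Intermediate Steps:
F = 12112 (F = 1541 + 10571 = 12112)
H = 2*√3241 (H = √(12112 + (-78 - 31*(-30))) = √(12112 + (-78 + 930)) = √(12112 + 852) = √12964 = 2*√3241 ≈ 113.86)
37018/(1/(-29431)) - 6964/H = 37018/(1/(-29431)) - 6964*√3241/6482 = 37018/(-1/29431) - 3482*√3241/3241 = 37018*(-29431) - 3482*√3241/3241 = -1089476758 - 3482*√3241/3241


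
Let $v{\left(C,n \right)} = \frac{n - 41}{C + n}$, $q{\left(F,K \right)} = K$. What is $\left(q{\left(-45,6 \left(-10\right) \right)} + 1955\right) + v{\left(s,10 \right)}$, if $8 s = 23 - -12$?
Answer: $\frac{217677}{115} \approx 1892.8$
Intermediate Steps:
$s = \frac{35}{8}$ ($s = \frac{23 - -12}{8} = \frac{23 + 12}{8} = \frac{1}{8} \cdot 35 = \frac{35}{8} \approx 4.375$)
$v{\left(C,n \right)} = \frac{-41 + n}{C + n}$
$\left(q{\left(-45,6 \left(-10\right) \right)} + 1955\right) + v{\left(s,10 \right)} = \left(6 \left(-10\right) + 1955\right) + \frac{-41 + 10}{\frac{35}{8} + 10} = \left(-60 + 1955\right) + \frac{1}{\frac{115}{8}} \left(-31\right) = 1895 + \frac{8}{115} \left(-31\right) = 1895 - \frac{248}{115} = \frac{217677}{115}$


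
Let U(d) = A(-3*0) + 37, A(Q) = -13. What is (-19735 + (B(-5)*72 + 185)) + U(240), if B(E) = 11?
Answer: -18734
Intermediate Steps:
U(d) = 24 (U(d) = -13 + 37 = 24)
(-19735 + (B(-5)*72 + 185)) + U(240) = (-19735 + (11*72 + 185)) + 24 = (-19735 + (792 + 185)) + 24 = (-19735 + 977) + 24 = -18758 + 24 = -18734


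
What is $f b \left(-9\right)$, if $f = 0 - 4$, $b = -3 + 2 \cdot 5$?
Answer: $252$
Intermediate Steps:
$b = 7$ ($b = -3 + 10 = 7$)
$f = -4$
$f b \left(-9\right) = \left(-4\right) 7 \left(-9\right) = \left(-28\right) \left(-9\right) = 252$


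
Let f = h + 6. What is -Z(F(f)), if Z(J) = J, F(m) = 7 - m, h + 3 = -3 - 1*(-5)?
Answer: -2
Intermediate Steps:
h = -1 (h = -3 + (-3 - 1*(-5)) = -3 + (-3 + 5) = -3 + 2 = -1)
f = 5 (f = -1 + 6 = 5)
-Z(F(f)) = -(7 - 1*5) = -(7 - 5) = -1*2 = -2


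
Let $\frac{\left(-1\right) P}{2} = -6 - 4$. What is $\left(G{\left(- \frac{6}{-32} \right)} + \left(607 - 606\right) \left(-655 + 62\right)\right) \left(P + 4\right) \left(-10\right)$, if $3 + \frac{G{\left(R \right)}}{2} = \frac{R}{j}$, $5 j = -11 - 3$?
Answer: $\frac{1006545}{7} \approx 1.4379 \cdot 10^{5}$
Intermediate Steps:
$j = - \frac{14}{5}$ ($j = \frac{-11 - 3}{5} = \frac{1}{5} \left(-14\right) = - \frac{14}{5} \approx -2.8$)
$P = 20$ ($P = - 2 \left(-6 - 4\right) = \left(-2\right) \left(-10\right) = 20$)
$G{\left(R \right)} = -6 - \frac{5 R}{7}$ ($G{\left(R \right)} = -6 + 2 \frac{R}{- \frac{14}{5}} = -6 + 2 R \left(- \frac{5}{14}\right) = -6 + 2 \left(- \frac{5 R}{14}\right) = -6 - \frac{5 R}{7}$)
$\left(G{\left(- \frac{6}{-32} \right)} + \left(607 - 606\right) \left(-655 + 62\right)\right) \left(P + 4\right) \left(-10\right) = \left(\left(-6 - \frac{5 \left(- \frac{6}{-32}\right)}{7}\right) + \left(607 - 606\right) \left(-655 + 62\right)\right) \left(20 + 4\right) \left(-10\right) = \left(\left(-6 - \frac{5 \left(\left(-6\right) \left(- \frac{1}{32}\right)\right)}{7}\right) + 1 \left(-593\right)\right) 24 \left(-10\right) = \left(\left(-6 - \frac{15}{112}\right) - 593\right) \left(-240\right) = \left(- \frac{687}{112} - 593\right) \left(-240\right) = \left(- \frac{67103}{112}\right) \left(-240\right) = \frac{1006545}{7}$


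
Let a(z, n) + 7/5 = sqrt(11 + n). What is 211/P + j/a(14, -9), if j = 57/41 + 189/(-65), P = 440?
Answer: -12343057/234520 - 20220*sqrt(2)/533 ≈ -106.28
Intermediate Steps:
a(z, n) = -7/5 + sqrt(11 + n)
j = -4044/2665 (j = 57*(1/41) + 189*(-1/65) = 57/41 - 189/65 = -4044/2665 ≈ -1.5174)
211/P + j/a(14, -9) = 211/440 - 4044/(2665*(-7/5 + sqrt(11 - 9))) = 211*(1/440) - 4044/(2665*(-7/5 + sqrt(2))) = 211/440 - 4044/(2665*(-7/5 + sqrt(2)))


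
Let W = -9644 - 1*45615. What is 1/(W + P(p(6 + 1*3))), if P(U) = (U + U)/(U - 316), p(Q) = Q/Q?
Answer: -315/17406587 ≈ -1.8097e-5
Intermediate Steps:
p(Q) = 1
W = -55259 (W = -9644 - 45615 = -55259)
P(U) = 2*U/(-316 + U) (P(U) = (2*U)/(-316 + U) = 2*U/(-316 + U))
1/(W + P(p(6 + 1*3))) = 1/(-55259 + 2*1/(-316 + 1)) = 1/(-55259 + 2*1/(-315)) = 1/(-55259 + 2*1*(-1/315)) = 1/(-55259 - 2/315) = 1/(-17406587/315) = -315/17406587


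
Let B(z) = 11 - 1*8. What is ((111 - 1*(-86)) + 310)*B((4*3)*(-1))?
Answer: 1521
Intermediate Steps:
B(z) = 3 (B(z) = 11 - 8 = 3)
((111 - 1*(-86)) + 310)*B((4*3)*(-1)) = ((111 - 1*(-86)) + 310)*3 = ((111 + 86) + 310)*3 = (197 + 310)*3 = 507*3 = 1521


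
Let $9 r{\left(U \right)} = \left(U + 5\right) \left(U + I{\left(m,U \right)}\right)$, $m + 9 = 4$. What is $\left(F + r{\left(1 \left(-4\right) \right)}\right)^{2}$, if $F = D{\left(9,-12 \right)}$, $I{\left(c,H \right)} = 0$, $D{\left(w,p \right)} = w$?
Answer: $\frac{5929}{81} \approx 73.198$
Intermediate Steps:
$m = -5$ ($m = -9 + 4 = -5$)
$r{\left(U \right)} = \frac{U \left(5 + U\right)}{9}$ ($r{\left(U \right)} = \frac{\left(U + 5\right) \left(U + 0\right)}{9} = \frac{\left(5 + U\right) U}{9} = \frac{U \left(5 + U\right)}{9}$)
$F = 9$
$\left(F + r{\left(1 \left(-4\right) \right)}\right)^{2} = \left(9 + \frac{1 \left(-4\right) \left(5 + 1 \left(-4\right)\right)}{9}\right)^{2} = \left(9 + \frac{1}{9} \left(-4\right) \left(5 - 4\right)\right)^{2} = \left(9 + \frac{1}{9} \left(-4\right) 1\right)^{2} = \left(9 - \frac{4}{9}\right)^{2} = \left(\frac{77}{9}\right)^{2} = \frac{5929}{81}$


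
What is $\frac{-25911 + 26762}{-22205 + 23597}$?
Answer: $\frac{851}{1392} \approx 0.61135$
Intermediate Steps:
$\frac{-25911 + 26762}{-22205 + 23597} = \frac{851}{1392}$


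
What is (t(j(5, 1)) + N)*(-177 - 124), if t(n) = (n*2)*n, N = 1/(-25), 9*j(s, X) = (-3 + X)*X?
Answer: -35819/2025 ≈ -17.688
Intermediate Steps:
j(s, X) = X*(-3 + X)/9 (j(s, X) = ((-3 + X)*X)/9 = (X*(-3 + X))/9 = X*(-3 + X)/9)
N = -1/25 ≈ -0.040000
t(n) = 2*n**2 (t(n) = (2*n)*n = 2*n**2)
(t(j(5, 1)) + N)*(-177 - 124) = (2*((1/9)*1*(-3 + 1))**2 - 1/25)*(-177 - 124) = (2*((1/9)*1*(-2))**2 - 1/25)*(-301) = (2*(-2/9)**2 - 1/25)*(-301) = (2*(4/81) - 1/25)*(-301) = (8/81 - 1/25)*(-301) = (119/2025)*(-301) = -35819/2025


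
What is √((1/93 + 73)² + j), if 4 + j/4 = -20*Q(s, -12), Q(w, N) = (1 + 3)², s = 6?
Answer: 2*√8723749/93 ≈ 63.518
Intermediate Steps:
Q(w, N) = 16 (Q(w, N) = 4² = 16)
j = -1296 (j = -16 + 4*(-20*16) = -16 + 4*(-320) = -16 - 1280 = -1296)
√((1/93 + 73)² + j) = √((1/93 + 73)² - 1296) = √((6790/93)² - 1296) = √(46104100/8649 - 1296) = √(34894996/8649) = 2*√8723749/93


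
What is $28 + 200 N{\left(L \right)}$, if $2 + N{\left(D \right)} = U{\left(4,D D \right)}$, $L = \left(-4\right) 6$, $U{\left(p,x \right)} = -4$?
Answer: $-1172$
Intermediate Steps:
$L = -24$
$N{\left(D \right)} = -6$ ($N{\left(D \right)} = -2 - 4 = -6$)
$28 + 200 N{\left(L \right)} = 28 + 200 \left(-6\right) = 28 - 1200 = -1172$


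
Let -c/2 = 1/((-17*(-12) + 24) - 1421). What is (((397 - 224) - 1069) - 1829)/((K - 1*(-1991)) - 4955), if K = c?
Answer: 130037/141442 ≈ 0.91937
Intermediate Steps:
c = 2/1193 (c = -2/((-17*(-12) + 24) - 1421) = -2/((204 + 24) - 1421) = -2/(228 - 1421) = -2/(-1193) = -2*(-1/1193) = 2/1193 ≈ 0.0016764)
K = 2/1193 ≈ 0.0016764
(((397 - 224) - 1069) - 1829)/((K - 1*(-1991)) - 4955) = (((397 - 224) - 1069) - 1829)/((2/1193 - 1*(-1991)) - 4955) = ((173 - 1069) - 1829)/((2/1193 + 1991) - 4955) = (-896 - 1829)/(2375265/1193 - 4955) = -2725/(-3536050/1193) = -2725*(-1193/3536050) = 130037/141442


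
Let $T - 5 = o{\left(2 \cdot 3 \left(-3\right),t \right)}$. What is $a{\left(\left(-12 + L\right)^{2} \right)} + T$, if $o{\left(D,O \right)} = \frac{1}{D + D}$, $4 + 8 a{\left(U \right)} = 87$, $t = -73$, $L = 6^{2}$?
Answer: $\frac{1105}{72} \approx 15.347$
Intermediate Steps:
$L = 36$
$a{\left(U \right)} = \frac{83}{8}$ ($a{\left(U \right)} = - \frac{1}{2} + \frac{1}{8} \cdot 87 = - \frac{1}{2} + \frac{87}{8} = \frac{83}{8}$)
$o{\left(D,O \right)} = \frac{1}{2 D}$
$T = \frac{179}{36}$ ($T = 5 + \frac{1}{2 \cdot 2 \cdot 3 \left(-3\right)} = 5 + \frac{1}{2 \cdot 6 \left(-3\right)} = 5 + \frac{1}{2 \left(-18\right)} = 5 + \frac{1}{2} \left(- \frac{1}{18}\right) = 5 - \frac{1}{36} = \frac{179}{36} \approx 4.9722$)
$a{\left(\left(-12 + L\right)^{2} \right)} + T = \frac{83}{8} + \frac{179}{36} = \frac{1105}{72}$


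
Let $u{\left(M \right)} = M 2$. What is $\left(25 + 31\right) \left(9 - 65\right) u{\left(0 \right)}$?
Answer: $0$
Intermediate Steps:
$u{\left(M \right)} = 2 M$
$\left(25 + 31\right) \left(9 - 65\right) u{\left(0 \right)} = \left(25 + 31\right) \left(9 - 65\right) 2 \cdot 0 = 56 \left(-56\right) 0 = \left(-3136\right) 0 = 0$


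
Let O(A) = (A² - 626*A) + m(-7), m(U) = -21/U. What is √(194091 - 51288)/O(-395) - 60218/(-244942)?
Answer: 30109/122471 + 9*√1763/403298 ≈ 0.24678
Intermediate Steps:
O(A) = 3 + A² - 626*A (O(A) = (A² - 626*A) - 21/(-7) = (A² - 626*A) - 21*(-⅐) = (A² - 626*A) + 3 = 3 + A² - 626*A)
√(194091 - 51288)/O(-395) - 60218/(-244942) = √(194091 - 51288)/(3 + (-395)² - 626*(-395)) - 60218/(-244942) = √142803/(3 + 156025 + 247270) - 60218*(-1/244942) = (9*√1763)/403298 + 30109/122471 = (9*√1763)*(1/403298) + 30109/122471 = 9*√1763/403298 + 30109/122471 = 30109/122471 + 9*√1763/403298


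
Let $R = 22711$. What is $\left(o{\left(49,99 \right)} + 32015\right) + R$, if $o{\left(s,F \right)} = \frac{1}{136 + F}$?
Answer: $\frac{12860611}{235} \approx 54726.0$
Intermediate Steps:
$\left(o{\left(49,99 \right)} + 32015\right) + R = \left(\frac{1}{136 + 99} + 32015\right) + 22711 = \left(\frac{1}{235} + 32015\right) + 22711 = \frac{7523526}{235} + 22711 = \frac{12860611}{235}$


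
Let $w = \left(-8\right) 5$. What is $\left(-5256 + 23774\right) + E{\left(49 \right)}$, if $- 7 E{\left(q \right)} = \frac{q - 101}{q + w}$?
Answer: $\frac{1166686}{63} \approx 18519.0$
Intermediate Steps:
$w = -40$
$E{\left(q \right)} = - \frac{-101 + q}{7 \left(-40 + q\right)}$ ($E{\left(q \right)} = - \frac{\left(q - 101\right) \frac{1}{q - 40}}{7} = - \frac{\left(-101 + q\right) \frac{1}{-40 + q}}{7} = - \frac{\frac{1}{-40 + q} \left(-101 + q\right)}{7} = - \frac{-101 + q}{7 \left(-40 + q\right)}$)
$\left(-5256 + 23774\right) + E{\left(49 \right)} = \left(-5256 + 23774\right) + \frac{101 - 49}{7 \left(-40 + 49\right)} = 18518 + \frac{101 - 49}{7 \cdot 9} = 18518 + \frac{1}{7} \cdot \frac{1}{9} \cdot 52 = 18518 + \frac{52}{63} = \frac{1166686}{63}$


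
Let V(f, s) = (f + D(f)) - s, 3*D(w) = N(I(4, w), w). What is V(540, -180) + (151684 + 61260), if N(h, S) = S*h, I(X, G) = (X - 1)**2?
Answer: 215284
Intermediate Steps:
I(X, G) = (-1 + X)**2
D(w) = 3*w (D(w) = (w*(-1 + 4)**2)/3 = (w*3**2)/3 = (w*9)/3 = (9*w)/3 = 3*w)
V(f, s) = -s + 4*f (V(f, s) = (f + 3*f) - s = 4*f - s = -s + 4*f)
V(540, -180) + (151684 + 61260) = (-1*(-180) + 4*540) + (151684 + 61260) = (180 + 2160) + 212944 = 2340 + 212944 = 215284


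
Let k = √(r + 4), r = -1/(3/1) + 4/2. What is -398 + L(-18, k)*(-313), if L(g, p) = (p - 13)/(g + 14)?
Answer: -5661/4 + 313*√51/12 ≈ -1229.0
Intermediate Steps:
r = 5/3 (r = -1/(3*1) + 4*(½) = -1/3 + 2 = -1*⅓ + 2 = -⅓ + 2 = 5/3 ≈ 1.6667)
k = √51/3 (k = √(5/3 + 4) = √(17/3) = √51/3 ≈ 2.3805)
L(g, p) = (-13 + p)/(14 + g)
-398 + L(-18, k)*(-313) = -398 + ((-13 + √51/3)/(14 - 18))*(-313) = -398 + ((-13 + √51/3)/(-4))*(-313) = -398 - (-13 + √51/3)/4*(-313) = -398 + (13/4 - √51/12)*(-313) = -398 + (-4069/4 + 313*√51/12) = -5661/4 + 313*√51/12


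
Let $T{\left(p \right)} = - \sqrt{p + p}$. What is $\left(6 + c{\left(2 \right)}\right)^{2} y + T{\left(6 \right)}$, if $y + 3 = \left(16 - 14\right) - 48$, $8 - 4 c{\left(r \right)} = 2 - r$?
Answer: $-3136 - 2 \sqrt{3} \approx -3139.5$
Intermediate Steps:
$c{\left(r \right)} = \frac{3}{2} + \frac{r}{4}$ ($c{\left(r \right)} = 2 - \frac{2 - r}{4} = 2 + \left(- \frac{1}{2} + \frac{r}{4}\right) = \frac{3}{2} + \frac{r}{4}$)
$T{\left(p \right)} = - \sqrt{2} \sqrt{p}$ ($T{\left(p \right)} = - \sqrt{2 p} = - \sqrt{2} \sqrt{p}$)
$y = -49$ ($y = -3 + \left(\left(16 - 14\right) - 48\right) = -3 + \left(2 - 48\right) = -3 - 46 = -49$)
$\left(6 + c{\left(2 \right)}\right)^{2} y + T{\left(6 \right)} = \left(6 + \left(\frac{3}{2} + \frac{1}{4} \cdot 2\right)\right)^{2} \left(-49\right) - \sqrt{2} \sqrt{6} = \left(6 + \left(\frac{3}{2} + \frac{1}{2}\right)\right)^{2} \left(-49\right) - 2 \sqrt{3} = \left(6 + 2\right)^{2} \left(-49\right) - 2 \sqrt{3} = 8^{2} \left(-49\right) - 2 \sqrt{3} = 64 \left(-49\right) - 2 \sqrt{3} = -3136 - 2 \sqrt{3}$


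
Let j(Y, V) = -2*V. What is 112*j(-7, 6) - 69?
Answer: -1413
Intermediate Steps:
112*j(-7, 6) - 69 = 112*(-2*6) - 69 = 112*(-12) - 69 = -1344 - 69 = -1413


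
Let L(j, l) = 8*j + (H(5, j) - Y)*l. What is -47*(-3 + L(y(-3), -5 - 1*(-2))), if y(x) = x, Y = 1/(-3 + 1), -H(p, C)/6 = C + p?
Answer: -705/2 ≈ -352.50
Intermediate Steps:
H(p, C) = -6*C - 6*p (H(p, C) = -6*(C + p) = -6*C - 6*p)
Y = -1/2 (Y = 1/(-2) = -1/2 ≈ -0.50000)
L(j, l) = 8*j + l*(-59/2 - 6*j) (L(j, l) = 8*j + ((-6*j - 6*5) - 1*(-1/2))*l = 8*j + ((-6*j - 30) + 1/2)*l = 8*j + ((-30 - 6*j) + 1/2)*l = 8*j + (-59/2 - 6*j)*l = 8*j + l*(-59/2 - 6*j))
-47*(-3 + L(y(-3), -5 - 1*(-2))) = -47*(-3 + ((-5 - 1*(-2))/2 + 8*(-3) - 6*(-5 - 1*(-2))*(5 - 3))) = -47*(-3 + ((-5 + 2)/2 - 24 - 6*(-5 + 2)*2)) = -47*(-3 + ((1/2)*(-3) - 24 - 6*(-3)*2)) = -47*(-3 + (-3/2 - 24 + 36)) = -47*(-3 + 21/2) = -47*15/2 = -705/2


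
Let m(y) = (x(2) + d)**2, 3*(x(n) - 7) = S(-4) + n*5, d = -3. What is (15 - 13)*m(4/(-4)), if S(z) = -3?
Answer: 722/9 ≈ 80.222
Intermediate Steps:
x(n) = 6 + 5*n/3 (x(n) = 7 + (-3 + n*5)/3 = 7 + (-3 + 5*n)/3 = 7 + (-1 + 5*n/3) = 6 + 5*n/3)
m(y) = 361/9 (m(y) = ((6 + (5/3)*2) - 3)**2 = ((6 + 10/3) - 3)**2 = (28/3 - 3)**2 = (19/3)**2 = 361/9)
(15 - 13)*m(4/(-4)) = (15 - 13)*(361/9) = 2*(361/9) = 722/9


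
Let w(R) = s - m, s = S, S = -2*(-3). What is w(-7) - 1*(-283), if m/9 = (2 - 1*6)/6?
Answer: 295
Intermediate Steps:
S = 6
s = 6
m = -6 (m = 9*((2 - 1*6)/6) = 9*((2 - 6)*(1/6)) = 9*(-4*1/6) = 9*(-2/3) = -6)
w(R) = 12 (w(R) = 6 - 1*(-6) = 6 + 6 = 12)
w(-7) - 1*(-283) = 12 - 1*(-283) = 12 + 283 = 295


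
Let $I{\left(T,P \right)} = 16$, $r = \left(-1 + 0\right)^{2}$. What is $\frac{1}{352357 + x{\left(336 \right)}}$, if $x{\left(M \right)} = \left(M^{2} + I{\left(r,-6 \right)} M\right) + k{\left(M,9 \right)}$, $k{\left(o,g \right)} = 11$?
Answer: $\frac{1}{470640} \approx 2.1248 \cdot 10^{-6}$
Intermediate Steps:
$r = 1$ ($r = \left(-1\right)^{2} = 1$)
$x{\left(M \right)} = 11 + M^{2} + 16 M$ ($x{\left(M \right)} = \left(M^{2} + 16 M\right) + 11 = 11 + M^{2} + 16 M$)
$\frac{1}{352357 + x{\left(336 \right)}} = \frac{1}{352357 + \left(11 + 336^{2} + 16 \cdot 336\right)} = \frac{1}{352357 + \left(11 + 112896 + 5376\right)} = \frac{1}{352357 + 118283} = \frac{1}{470640}$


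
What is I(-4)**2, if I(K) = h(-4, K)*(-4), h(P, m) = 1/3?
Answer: 16/9 ≈ 1.7778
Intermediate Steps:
h(P, m) = 1/3
I(K) = -4/3 (I(K) = (1/3)*(-4) = -4/3)
I(-4)**2 = (-4/3)**2 = 16/9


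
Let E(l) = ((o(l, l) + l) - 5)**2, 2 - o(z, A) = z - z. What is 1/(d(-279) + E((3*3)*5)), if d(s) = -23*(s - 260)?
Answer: 1/14161 ≈ 7.0616e-5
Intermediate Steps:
o(z, A) = 2 (o(z, A) = 2 - (z - z) = 2 - 1*0 = 2 + 0 = 2)
d(s) = 5980 - 23*s (d(s) = -23*(-260 + s) = 5980 - 23*s)
E(l) = (-3 + l)**2 (E(l) = ((2 + l) - 5)**2 = (-3 + l)**2)
1/(d(-279) + E((3*3)*5)) = 1/((5980 - 23*(-279)) + (-3 + (3*3)*5)**2) = 1/((5980 + 6417) + (-3 + 9*5)**2) = 1/(12397 + (-3 + 45)**2) = 1/(12397 + 42**2) = 1/(12397 + 1764) = 1/14161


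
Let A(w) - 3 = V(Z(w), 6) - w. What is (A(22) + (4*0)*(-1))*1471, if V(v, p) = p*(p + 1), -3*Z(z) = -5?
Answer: 33833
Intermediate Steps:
Z(z) = 5/3 (Z(z) = -1/3*(-5) = 5/3)
V(v, p) = p*(1 + p)
A(w) = 45 - w (A(w) = 3 + (6*(1 + 6) - w) = 3 + (6*7 - w) = 3 + (42 - w) = 45 - w)
(A(22) + (4*0)*(-1))*1471 = ((45 - 1*22) + (4*0)*(-1))*1471 = ((45 - 22) + 0*(-1))*1471 = (23 + 0)*1471 = 23*1471 = 33833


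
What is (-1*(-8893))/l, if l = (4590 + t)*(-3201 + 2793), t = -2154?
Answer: -8893/993888 ≈ -0.0089477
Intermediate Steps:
l = -993888 (l = (4590 - 2154)*(-3201 + 2793) = 2436*(-408) = -993888)
(-1*(-8893))/l = -1*(-8893)/(-993888) = 8893*(-1/993888) = -8893/993888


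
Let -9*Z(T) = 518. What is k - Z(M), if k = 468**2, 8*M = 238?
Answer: 1971734/9 ≈ 2.1908e+5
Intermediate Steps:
M = 119/4 (M = (1/8)*238 = 119/4 ≈ 29.750)
Z(T) = -518/9 (Z(T) = -1/9*518 = -518/9)
k = 219024
k - Z(M) = 219024 - 1*(-518/9) = 219024 + 518/9 = 1971734/9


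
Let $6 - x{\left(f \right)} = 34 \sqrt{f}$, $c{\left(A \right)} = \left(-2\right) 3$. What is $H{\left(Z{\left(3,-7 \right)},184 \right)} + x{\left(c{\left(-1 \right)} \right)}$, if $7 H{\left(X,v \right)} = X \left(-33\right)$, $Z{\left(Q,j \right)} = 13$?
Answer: $- \frac{387}{7} - 34 i \sqrt{6} \approx -55.286 - 83.283 i$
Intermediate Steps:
$c{\left(A \right)} = -6$
$H{\left(X,v \right)} = - \frac{33 X}{7}$ ($H{\left(X,v \right)} = \frac{X \left(-33\right)}{7} = \frac{\left(-33\right) X}{7} = - \frac{33 X}{7}$)
$x{\left(f \right)} = 6 - 34 \sqrt{f}$
$H{\left(Z{\left(3,-7 \right)},184 \right)} + x{\left(c{\left(-1 \right)} \right)} = \left(- \frac{33}{7}\right) 13 + \left(6 - 34 \sqrt{-6}\right) = - \frac{429}{7} + \left(6 - 34 i \sqrt{6}\right) = - \frac{387}{7} - 34 i \sqrt{6}$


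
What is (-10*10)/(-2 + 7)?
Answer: -20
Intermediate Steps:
(-10*10)/(-2 + 7) = -100/5 = -100*1/5 = -20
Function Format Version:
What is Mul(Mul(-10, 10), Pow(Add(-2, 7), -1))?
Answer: -20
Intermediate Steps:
Mul(Mul(-10, 10), Pow(Add(-2, 7), -1)) = Mul(-100, Pow(5, -1)) = Mul(-100, Rational(1, 5)) = -20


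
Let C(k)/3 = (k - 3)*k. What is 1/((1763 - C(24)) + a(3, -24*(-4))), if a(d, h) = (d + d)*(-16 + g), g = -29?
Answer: -1/19 ≈ -0.052632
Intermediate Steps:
a(d, h) = -90*d (a(d, h) = (d + d)*(-16 - 29) = (2*d)*(-45) = -90*d)
C(k) = 3*k*(-3 + k) (C(k) = 3*((k - 3)*k) = 3*((-3 + k)*k) = 3*(k*(-3 + k)) = 3*k*(-3 + k))
1/((1763 - C(24)) + a(3, -24*(-4))) = 1/((1763 - 3*24*(-3 + 24)) - 90*3) = 1/((1763 - 3*24*21) - 270) = 1/((1763 - 1*1512) - 270) = 1/((1763 - 1512) - 270) = 1/(251 - 270) = 1/(-19) = -1/19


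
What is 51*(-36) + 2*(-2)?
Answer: -1840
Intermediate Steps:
51*(-36) + 2*(-2) = -1836 - 4 = -1840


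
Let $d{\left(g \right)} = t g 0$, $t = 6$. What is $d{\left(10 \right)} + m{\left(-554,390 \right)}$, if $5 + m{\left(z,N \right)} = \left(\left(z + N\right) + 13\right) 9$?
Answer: $-1364$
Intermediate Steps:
$m{\left(z,N \right)} = 112 + 9 N + 9 z$ ($m{\left(z,N \right)} = -5 + \left(\left(z + N\right) + 13\right) 9 = -5 + \left(\left(N + z\right) + 13\right) 9 = -5 + \left(13 + N + z\right) 9 = -5 + \left(117 + 9 N + 9 z\right) = 112 + 9 N + 9 z$)
$d{\left(g \right)} = 0$ ($d{\left(g \right)} = 6 g 0 = 0$)
$d{\left(10 \right)} + m{\left(-554,390 \right)} = 0 + \left(112 + 9 \cdot 390 + 9 \left(-554\right)\right) = 0 + \left(112 + 3510 - 4986\right) = 0 - 1364 = -1364$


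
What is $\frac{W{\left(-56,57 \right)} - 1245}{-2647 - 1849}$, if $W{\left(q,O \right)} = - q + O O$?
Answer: $- \frac{515}{1124} \approx -0.45819$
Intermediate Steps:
$W{\left(q,O \right)} = O^{2} - q$ ($W{\left(q,O \right)} = - q + O^{2} = O^{2} - q$)
$\frac{W{\left(-56,57 \right)} - 1245}{-2647 - 1849} = \frac{\left(57^{2} - -56\right) - 1245}{-2647 - 1849} = \frac{\left(3249 + 56\right) - 1245}{-4496} = \left(3305 - 1245\right) \left(- \frac{1}{4496}\right) = 2060 \left(- \frac{1}{4496}\right) = - \frac{515}{1124}$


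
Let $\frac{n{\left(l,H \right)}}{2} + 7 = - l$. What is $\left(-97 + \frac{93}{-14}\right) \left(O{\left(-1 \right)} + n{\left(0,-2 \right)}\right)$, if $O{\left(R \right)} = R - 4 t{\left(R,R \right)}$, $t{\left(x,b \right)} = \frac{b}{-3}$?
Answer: $\frac{10157}{6} \approx 1692.8$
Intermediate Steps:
$t{\left(x,b \right)} = - \frac{b}{3}$ ($t{\left(x,b \right)} = b \left(- \frac{1}{3}\right) = - \frac{b}{3}$)
$n{\left(l,H \right)} = -14 - 2 l$ ($n{\left(l,H \right)} = -14 + 2 \left(- l\right) = -14 - 2 l$)
$O{\left(R \right)} = \frac{7 R}{3}$ ($O{\left(R \right)} = R - 4 \left(- \frac{R}{3}\right) = R + \frac{4 R}{3} = \frac{7 R}{3}$)
$\left(-97 + \frac{93}{-14}\right) \left(O{\left(-1 \right)} + n{\left(0,-2 \right)}\right) = \left(-97 + \frac{93}{-14}\right) \left(\frac{7}{3} \left(-1\right) - 14\right) = \left(-97 + 93 \left(- \frac{1}{14}\right)\right) \left(- \frac{7}{3} + \left(-14 + 0\right)\right) = \left(-97 - \frac{93}{14}\right) \left(- \frac{7}{3} - 14\right) = \left(- \frac{1451}{14}\right) \left(- \frac{49}{3}\right) = \frac{10157}{6}$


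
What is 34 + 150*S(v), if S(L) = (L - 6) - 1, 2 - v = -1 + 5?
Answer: -1316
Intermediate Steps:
v = -2 (v = 2 - (-1 + 5) = 2 - 1*4 = 2 - 4 = -2)
S(L) = -7 + L (S(L) = (-6 + L) - 1 = -7 + L)
34 + 150*S(v) = 34 + 150*(-7 - 2) = 34 + 150*(-9) = 34 - 1350 = -1316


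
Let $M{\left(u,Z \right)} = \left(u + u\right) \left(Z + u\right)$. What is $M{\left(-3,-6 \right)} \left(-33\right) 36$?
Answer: $-64152$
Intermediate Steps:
$M{\left(u,Z \right)} = 2 u \left(Z + u\right)$
$M{\left(-3,-6 \right)} \left(-33\right) 36 = 2 \left(-3\right) \left(-6 - 3\right) \left(-33\right) 36 = 2 \left(-3\right) \left(-9\right) \left(-33\right) 36 = 54 \left(-33\right) 36 = \left(-1782\right) 36 = -64152$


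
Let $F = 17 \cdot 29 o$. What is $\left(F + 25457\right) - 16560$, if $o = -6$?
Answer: $5939$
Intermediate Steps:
$F = -2958$ ($F = 17 \cdot 29 \left(-6\right) = 493 \left(-6\right) = -2958$)
$\left(F + 25457\right) - 16560 = \left(-2958 + 25457\right) - 16560 = 22499 - 16560 = 5939$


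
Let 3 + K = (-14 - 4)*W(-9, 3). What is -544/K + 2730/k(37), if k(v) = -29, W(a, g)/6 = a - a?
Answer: 7586/87 ≈ 87.195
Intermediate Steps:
W(a, g) = 0 (W(a, g) = 6*(a - a) = 6*0 = 0)
K = -3 (K = -3 + (-14 - 4)*0 = -3 - 18*0 = -3 + 0 = -3)
-544/K + 2730/k(37) = -544/(-3) + 2730/(-29) = -544*(-⅓) + 2730*(-1/29) = 544/3 - 2730/29 = 7586/87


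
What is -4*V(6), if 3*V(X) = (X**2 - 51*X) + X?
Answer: 352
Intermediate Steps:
V(X) = -50*X/3 + X**2/3 (V(X) = ((X**2 - 51*X) + X)/3 = (X**2 - 50*X)/3 = -50*X/3 + X**2/3)
-4*V(6) = -4*6*(-50 + 6)/3 = -4*6*(-44)/3 = -4*(-88) = 352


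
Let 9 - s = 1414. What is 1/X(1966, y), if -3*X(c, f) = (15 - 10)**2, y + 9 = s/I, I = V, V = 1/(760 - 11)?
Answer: -3/25 ≈ -0.12000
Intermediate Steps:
V = 1/749 ≈ 0.0013351
s = -1405 (s = 9 - 1*1414 = 9 - 1414 = -1405)
I = 1/749 ≈ 0.0013351
y = -1052354 (y = -9 - 1405/1/749 = -9 - 1405*749 = -9 - 1052345 = -1052354)
X(c, f) = -25/3 (X(c, f) = -(15 - 10)**2/3 = -1/3*5**2 = -1/3*25 = -25/3)
1/X(1966, y) = 1/(-25/3) = -3/25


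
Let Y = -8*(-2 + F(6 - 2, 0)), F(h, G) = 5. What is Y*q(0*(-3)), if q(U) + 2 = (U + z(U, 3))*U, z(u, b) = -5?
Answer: 48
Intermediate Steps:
q(U) = -2 + U*(-5 + U) (q(U) = -2 + (U - 5)*U = -2 + (-5 + U)*U = -2 + U*(-5 + U))
Y = -24 (Y = -8*(-2 + 5) = -8*3 = -24)
Y*q(0*(-3)) = -24*(-2 + (0*(-3))² - 0*(-3)) = -24*(-2 + 0² - 5*0) = -24*(-2 + 0 + 0) = -24*(-2) = 48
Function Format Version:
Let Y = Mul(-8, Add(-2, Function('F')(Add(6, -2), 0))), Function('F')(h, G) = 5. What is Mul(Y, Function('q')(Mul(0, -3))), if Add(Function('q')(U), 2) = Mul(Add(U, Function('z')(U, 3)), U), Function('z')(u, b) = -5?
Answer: 48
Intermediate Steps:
Function('q')(U) = Add(-2, Mul(U, Add(-5, U))) (Function('q')(U) = Add(-2, Mul(Add(U, -5), U)) = Add(-2, Mul(Add(-5, U), U)) = Add(-2, Mul(U, Add(-5, U))))
Y = -24 (Y = Mul(-8, Add(-2, 5)) = Mul(-8, 3) = -24)
Mul(Y, Function('q')(Mul(0, -3))) = Mul(-24, Add(-2, Pow(Mul(0, -3), 2), Mul(-5, Mul(0, -3)))) = Mul(-24, Add(-2, Pow(0, 2), Mul(-5, 0))) = Mul(-24, Add(-2, 0, 0)) = Mul(-24, -2) = 48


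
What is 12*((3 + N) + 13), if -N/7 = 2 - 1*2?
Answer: 192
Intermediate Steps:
N = 0 (N = -7*(2 - 1*2) = -7*(2 - 2) = -7*0 = 0)
12*((3 + N) + 13) = 12*((3 + 0) + 13) = 12*(3 + 13) = 12*16 = 192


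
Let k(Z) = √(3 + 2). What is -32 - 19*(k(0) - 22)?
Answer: 386 - 19*√5 ≈ 343.51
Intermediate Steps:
k(Z) = √5
-32 - 19*(k(0) - 22) = -32 - 19*(√5 - 22) = -32 - 19*(-22 + √5) = -32 + (418 - 19*√5) = 386 - 19*√5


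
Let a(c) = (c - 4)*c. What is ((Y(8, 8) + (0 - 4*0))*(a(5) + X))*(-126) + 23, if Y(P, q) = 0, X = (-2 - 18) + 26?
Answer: 23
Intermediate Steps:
a(c) = c*(-4 + c) (a(c) = (-4 + c)*c = c*(-4 + c))
X = 6 (X = -20 + 26 = 6)
((Y(8, 8) + (0 - 4*0))*(a(5) + X))*(-126) + 23 = ((0 + (0 - 4*0))*(5*(-4 + 5) + 6))*(-126) + 23 = ((0 + (0 + 0))*(5*1 + 6))*(-126) + 23 = ((0 + 0)*(5 + 6))*(-126) + 23 = (0*11)*(-126) + 23 = 0*(-126) + 23 = 0 + 23 = 23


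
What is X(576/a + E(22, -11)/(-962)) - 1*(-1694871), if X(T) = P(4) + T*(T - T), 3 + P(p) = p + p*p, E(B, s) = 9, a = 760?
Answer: 1694888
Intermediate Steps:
P(p) = -3 + p + p² (P(p) = -3 + (p + p*p) = -3 + (p + p²) = -3 + p + p²)
X(T) = 17 (X(T) = (-3 + 4 + 4²) + T*(T - T) = (-3 + 4 + 16) + T*0 = 17 + 0 = 17)
X(576/a + E(22, -11)/(-962)) - 1*(-1694871) = 17 - 1*(-1694871) = 17 + 1694871 = 1694888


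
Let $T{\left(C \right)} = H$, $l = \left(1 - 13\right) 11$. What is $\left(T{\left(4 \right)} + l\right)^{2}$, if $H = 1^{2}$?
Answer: $17161$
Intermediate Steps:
$H = 1$
$l = -132$ ($l = \left(-12\right) 11 = -132$)
$T{\left(C \right)} = 1$
$\left(T{\left(4 \right)} + l\right)^{2} = \left(1 - 132\right)^{2} = \left(-131\right)^{2} = 17161$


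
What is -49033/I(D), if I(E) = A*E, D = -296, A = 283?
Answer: 49033/83768 ≈ 0.58534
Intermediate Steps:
I(E) = 283*E
-49033/I(D) = -49033/(283*(-296)) = -49033/(-83768) = -49033*(-1/83768) = 49033/83768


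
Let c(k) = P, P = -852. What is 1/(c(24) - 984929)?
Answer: -1/985781 ≈ -1.0144e-6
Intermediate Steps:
c(k) = -852
1/(c(24) - 984929) = 1/(-852 - 984929) = 1/(-985781) = -1/985781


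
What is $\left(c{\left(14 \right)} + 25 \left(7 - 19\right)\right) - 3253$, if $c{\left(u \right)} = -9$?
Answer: $-3562$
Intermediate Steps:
$\left(c{\left(14 \right)} + 25 \left(7 - 19\right)\right) - 3253 = \left(-9 + 25 \left(7 - 19\right)\right) - 3253 = \left(-9 + 25 \left(-12\right)\right) - 3253 = \left(-9 - 300\right) - 3253 = -309 - 3253 = -3562$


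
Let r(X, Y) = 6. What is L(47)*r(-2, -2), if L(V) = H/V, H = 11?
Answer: 66/47 ≈ 1.4043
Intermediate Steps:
L(V) = 11/V
L(47)*r(-2, -2) = (11/47)*6 = 66/47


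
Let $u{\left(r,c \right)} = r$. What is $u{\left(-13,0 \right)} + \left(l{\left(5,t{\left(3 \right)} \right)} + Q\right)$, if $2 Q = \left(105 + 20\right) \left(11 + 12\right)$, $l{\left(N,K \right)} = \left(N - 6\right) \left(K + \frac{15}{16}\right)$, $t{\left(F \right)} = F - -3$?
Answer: $\frac{22681}{16} \approx 1417.6$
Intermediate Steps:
$t{\left(F \right)} = 3 + F$ ($t{\left(F \right)} = F + 3 = 3 + F$)
$l{\left(N,K \right)} = \left(-6 + N\right) \left(\frac{15}{16} + K\right)$ ($l{\left(N,K \right)} = \left(-6 + N\right) \left(K + 15 \cdot \frac{1}{16}\right) = \left(-6 + N\right) \left(K + \frac{15}{16}\right) = \left(-6 + N\right) \left(\frac{15}{16} + K\right)$)
$Q = \frac{2875}{2}$ ($Q = \frac{\left(105 + 20\right) \left(11 + 12\right)}{2} = \frac{125 \cdot 23}{2} = \frac{1}{2} \cdot 2875 = \frac{2875}{2} \approx 1437.5$)
$u{\left(-13,0 \right)} + \left(l{\left(5,t{\left(3 \right)} \right)} + Q\right) = -13 + \left(\left(- \frac{45}{8} - 6 \left(3 + 3\right) + \frac{15}{16} \cdot 5 + \left(3 + 3\right) 5\right) + \frac{2875}{2}\right) = -13 + \left(\left(- \frac{45}{8} - 36 + \frac{75}{16} + 6 \cdot 5\right) + \frac{2875}{2}\right) = -13 + \left(\left(- \frac{45}{8} - 36 + \frac{75}{16} + 30\right) + \frac{2875}{2}\right) = -13 + \left(- \frac{111}{16} + \frac{2875}{2}\right) = -13 + \frac{22889}{16} = \frac{22681}{16}$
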